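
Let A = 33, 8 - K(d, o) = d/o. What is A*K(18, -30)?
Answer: 1419/5 ≈ 283.80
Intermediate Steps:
K(d, o) = 8 - d/o
A*K(18, -30) = 33*(8 - 1*18/(-30)) = 33*(8 - 1*18*(-1/30)) = 33*(8 + 3/5) = 33*(43/5) = 1419/5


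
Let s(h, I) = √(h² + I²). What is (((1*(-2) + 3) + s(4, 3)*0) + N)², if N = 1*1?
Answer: 4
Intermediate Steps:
N = 1
s(h, I) = √(I² + h²)
(((1*(-2) + 3) + s(4, 3)*0) + N)² = (((1*(-2) + 3) + √(3² + 4²)*0) + 1)² = (((-2 + 3) + √(9 + 16)*0) + 1)² = ((1 + √25*0) + 1)² = ((1 + 5*0) + 1)² = ((1 + 0) + 1)² = (1 + 1)² = 2² = 4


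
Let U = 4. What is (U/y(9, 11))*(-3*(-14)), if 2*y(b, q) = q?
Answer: 336/11 ≈ 30.545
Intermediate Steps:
y(b, q) = q/2
(U/y(9, 11))*(-3*(-14)) = (4/(((½)*11)))*(-3*(-14)) = (4/(11/2))*42 = (4*(2/11))*42 = (8/11)*42 = 336/11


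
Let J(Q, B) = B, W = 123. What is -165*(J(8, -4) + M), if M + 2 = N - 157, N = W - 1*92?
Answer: 21780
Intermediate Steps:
N = 31 (N = 123 - 1*92 = 123 - 92 = 31)
M = -128 (M = -2 + (31 - 157) = -2 - 126 = -128)
-165*(J(8, -4) + M) = -165*(-4 - 128) = -165*(-132) = 21780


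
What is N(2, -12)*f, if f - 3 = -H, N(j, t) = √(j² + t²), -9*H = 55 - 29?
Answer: 106*√37/9 ≈ 71.641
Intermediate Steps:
H = -26/9 (H = -(55 - 29)/9 = -⅑*26 = -26/9 ≈ -2.8889)
f = 53/9 (f = 3 - 1*(-26/9) = 3 + 26/9 = 53/9 ≈ 5.8889)
N(2, -12)*f = √(2² + (-12)²)*(53/9) = √(4 + 144)*(53/9) = √148*(53/9) = (2*√37)*(53/9) = 106*√37/9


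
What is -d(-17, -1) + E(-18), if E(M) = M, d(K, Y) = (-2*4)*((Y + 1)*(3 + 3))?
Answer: -18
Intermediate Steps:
d(K, Y) = -48 - 48*Y (d(K, Y) = -8*(1 + Y)*6 = -8*(6 + 6*Y) = -48 - 48*Y)
-d(-17, -1) + E(-18) = -(-48 - 48*(-1)) - 18 = -(-48 + 48) - 18 = -1*0 - 18 = 0 - 18 = -18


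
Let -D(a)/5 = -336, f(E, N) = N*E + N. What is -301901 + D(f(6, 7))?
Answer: -300221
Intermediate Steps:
f(E, N) = N + E*N (f(E, N) = E*N + N = N + E*N)
D(a) = 1680 (D(a) = -5*(-336) = 1680)
-301901 + D(f(6, 7)) = -301901 + 1680 = -300221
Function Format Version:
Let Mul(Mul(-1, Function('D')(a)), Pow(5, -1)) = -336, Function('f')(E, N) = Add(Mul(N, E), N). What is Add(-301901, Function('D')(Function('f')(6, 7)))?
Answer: -300221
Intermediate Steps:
Function('f')(E, N) = Add(N, Mul(E, N)) (Function('f')(E, N) = Add(Mul(E, N), N) = Add(N, Mul(E, N)))
Function('D')(a) = 1680 (Function('D')(a) = Mul(-5, -336) = 1680)
Add(-301901, Function('D')(Function('f')(6, 7))) = Add(-301901, 1680) = -300221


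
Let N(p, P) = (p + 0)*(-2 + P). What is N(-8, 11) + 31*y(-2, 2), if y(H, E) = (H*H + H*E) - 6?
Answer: -258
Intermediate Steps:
y(H, E) = -6 + H² + E*H (y(H, E) = (H² + E*H) - 6 = -6 + H² + E*H)
N(p, P) = p*(-2 + P)
N(-8, 11) + 31*y(-2, 2) = -8*(-2 + 11) + 31*(-6 + (-2)² + 2*(-2)) = -8*9 + 31*(-6 + 4 - 4) = -72 + 31*(-6) = -72 - 186 = -258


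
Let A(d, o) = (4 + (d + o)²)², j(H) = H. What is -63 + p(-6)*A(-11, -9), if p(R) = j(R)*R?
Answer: 5875713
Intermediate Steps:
p(R) = R² (p(R) = R*R = R²)
-63 + p(-6)*A(-11, -9) = -63 + (-6)²*(4 + (-11 - 9)²)² = -63 + 36*(4 + (-20)²)² = -63 + 36*(4 + 400)² = -63 + 36*404² = -63 + 36*163216 = -63 + 5875776 = 5875713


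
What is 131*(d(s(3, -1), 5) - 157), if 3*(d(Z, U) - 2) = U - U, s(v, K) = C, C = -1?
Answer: -20305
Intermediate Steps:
s(v, K) = -1
d(Z, U) = 2 (d(Z, U) = 2 + (U - U)/3 = 2 + (⅓)*0 = 2 + 0 = 2)
131*(d(s(3, -1), 5) - 157) = 131*(2 - 157) = 131*(-155) = -20305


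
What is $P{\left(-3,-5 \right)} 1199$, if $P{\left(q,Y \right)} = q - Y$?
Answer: $2398$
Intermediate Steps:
$P{\left(-3,-5 \right)} 1199 = \left(-3 - -5\right) 1199 = \left(-3 + 5\right) 1199 = 2 \cdot 1199 = 2398$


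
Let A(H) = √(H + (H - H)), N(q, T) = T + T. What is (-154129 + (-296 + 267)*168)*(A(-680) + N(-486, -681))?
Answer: 216559362 - 318002*I*√170 ≈ 2.1656e+8 - 4.1462e+6*I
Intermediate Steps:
N(q, T) = 2*T
A(H) = √H (A(H) = √(H + 0) = √H)
(-154129 + (-296 + 267)*168)*(A(-680) + N(-486, -681)) = (-154129 + (-296 + 267)*168)*(√(-680) + 2*(-681)) = (-154129 - 29*168)*(2*I*√170 - 1362) = (-154129 - 4872)*(-1362 + 2*I*√170) = -159001*(-1362 + 2*I*√170) = 216559362 - 318002*I*√170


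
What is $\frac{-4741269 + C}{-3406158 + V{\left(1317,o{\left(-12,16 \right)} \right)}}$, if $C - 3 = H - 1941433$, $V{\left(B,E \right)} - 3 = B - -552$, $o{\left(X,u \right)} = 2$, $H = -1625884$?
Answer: $\frac{8308583}{3404286} \approx 2.4406$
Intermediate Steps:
$V{\left(B,E \right)} = 555 + B$ ($V{\left(B,E \right)} = 3 + \left(B - -552\right) = 3 + \left(B + 552\right) = 3 + \left(552 + B\right) = 555 + B$)
$C = -3567314$ ($C = 3 - 3567317 = -3567314$)
$\frac{-4741269 + C}{-3406158 + V{\left(1317,o{\left(-12,16 \right)} \right)}} = \frac{-4741269 - 3567314}{-3406158 + \left(555 + 1317\right)} = - \frac{8308583}{-3406158 + 1872} = - \frac{8308583}{-3404286} = \left(-8308583\right) \left(- \frac{1}{3404286}\right) = \frac{8308583}{3404286}$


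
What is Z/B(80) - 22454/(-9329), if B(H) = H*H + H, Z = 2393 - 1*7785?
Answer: 5949997/3778245 ≈ 1.5748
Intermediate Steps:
Z = -5392 (Z = 2393 - 7785 = -5392)
B(H) = H + H² (B(H) = H² + H = H + H²)
Z/B(80) - 22454/(-9329) = -5392*1/(80*(1 + 80)) - 22454/(-9329) = -5392/(80*81) - 22454*(-1/9329) = -5392/6480 + 22454/9329 = -5392*1/6480 + 22454/9329 = -337/405 + 22454/9329 = 5949997/3778245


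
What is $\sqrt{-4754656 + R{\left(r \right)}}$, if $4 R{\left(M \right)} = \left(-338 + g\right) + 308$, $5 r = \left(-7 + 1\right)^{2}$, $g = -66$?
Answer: $2 i \sqrt{1188670} \approx 2180.5 i$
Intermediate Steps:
$r = \frac{36}{5}$ ($r = \frac{\left(-7 + 1\right)^{2}}{5} = \frac{\left(-6\right)^{2}}{5} = \frac{1}{5} \cdot 36 = \frac{36}{5} \approx 7.2$)
$R{\left(M \right)} = -24$ ($R{\left(M \right)} = \frac{\left(-338 - 66\right) + 308}{4} = \frac{-404 + 308}{4} = \frac{1}{4} \left(-96\right) = -24$)
$\sqrt{-4754656 + R{\left(r \right)}} = \sqrt{-4754656 - 24} = \sqrt{-4754680} = 2 i \sqrt{1188670}$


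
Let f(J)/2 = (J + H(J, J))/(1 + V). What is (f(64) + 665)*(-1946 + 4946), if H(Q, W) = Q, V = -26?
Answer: 1964280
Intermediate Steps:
f(J) = -4*J/25 (f(J) = 2*((J + J)/(1 - 26)) = 2*((2*J)/(-25)) = 2*((2*J)*(-1/25)) = 2*(-2*J/25) = -4*J/25)
(f(64) + 665)*(-1946 + 4946) = (-4/25*64 + 665)*(-1946 + 4946) = (-256/25 + 665)*3000 = (16369/25)*3000 = 1964280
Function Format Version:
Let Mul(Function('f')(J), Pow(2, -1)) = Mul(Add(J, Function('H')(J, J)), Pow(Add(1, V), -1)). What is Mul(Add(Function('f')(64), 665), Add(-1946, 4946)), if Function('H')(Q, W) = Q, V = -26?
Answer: 1964280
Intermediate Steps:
Function('f')(J) = Mul(Rational(-4, 25), J) (Function('f')(J) = Mul(2, Mul(Add(J, J), Pow(Add(1, -26), -1))) = Mul(2, Mul(Mul(2, J), Pow(-25, -1))) = Mul(2, Mul(Mul(2, J), Rational(-1, 25))) = Mul(2, Mul(Rational(-2, 25), J)) = Mul(Rational(-4, 25), J))
Mul(Add(Function('f')(64), 665), Add(-1946, 4946)) = Mul(Add(Mul(Rational(-4, 25), 64), 665), Add(-1946, 4946)) = Mul(Add(Rational(-256, 25), 665), 3000) = Mul(Rational(16369, 25), 3000) = 1964280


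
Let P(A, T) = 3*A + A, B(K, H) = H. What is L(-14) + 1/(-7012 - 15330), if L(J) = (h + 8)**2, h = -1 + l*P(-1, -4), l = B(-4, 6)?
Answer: 6456837/22342 ≈ 289.00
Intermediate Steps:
P(A, T) = 4*A
l = 6
h = -25 (h = -1 + 6*(4*(-1)) = -1 + 6*(-4) = -1 - 24 = -25)
L(J) = 289 (L(J) = (-25 + 8)**2 = (-17)**2 = 289)
L(-14) + 1/(-7012 - 15330) = 289 + 1/(-7012 - 15330) = 289 + 1/(-22342) = 289 - 1/22342 = 6456837/22342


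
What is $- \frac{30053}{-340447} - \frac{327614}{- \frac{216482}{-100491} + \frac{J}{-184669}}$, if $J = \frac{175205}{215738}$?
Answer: $- \frac{446539133656831532595197419}{2936236697768082274003} \approx -1.5208 \cdot 10^{5}$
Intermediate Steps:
$J = \frac{175205}{215738}$ ($J = 175205 \cdot \frac{1}{215738} = \frac{175205}{215738} \approx 0.81212$)
$- \frac{30053}{-340447} - \frac{327614}{- \frac{216482}{-100491} + \frac{J}{-184669}} = - \frac{30053}{-340447} - \frac{327614}{- \frac{216482}{-100491} + \frac{175205}{215738 \left(-184669\right)}} = \left(-30053\right) \left(- \frac{1}{340447}\right) - \frac{327614}{\left(-216482\right) \left(- \frac{1}{100491}\right) + \frac{175205}{215738} \left(- \frac{1}{184669}\right)} = \frac{30053}{340447} - \frac{327614}{\frac{216482}{100491} - \frac{175205}{39840120722}} = \frac{30053}{340447} - \frac{327614}{\frac{8624651407614349}{4003573571474502}} = \frac{30053}{340447} - \frac{1311626752045047498228}{8624651407614349} = - \frac{446539133656831532595197419}{2936236697768082274003}$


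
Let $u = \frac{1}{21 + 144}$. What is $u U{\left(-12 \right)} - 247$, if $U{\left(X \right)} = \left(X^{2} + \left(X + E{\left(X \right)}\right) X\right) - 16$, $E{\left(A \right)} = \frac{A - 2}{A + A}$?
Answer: $- \frac{8098}{33} \approx -245.39$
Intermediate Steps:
$E{\left(A \right)} = \frac{-2 + A}{2 A}$
$u = \frac{1}{165} \approx 0.0060606$
$U{\left(X \right)} = -16 + X^{2} + X \left(X + \frac{-2 + X}{2 X}\right)$ ($U{\left(X \right)} = \left(X^{2} + \left(X + \frac{-2 + X}{2 X}\right) X\right) - 16 = \left(X^{2} + X \left(X + \frac{-2 + X}{2 X}\right)\right) - 16 = -16 + X^{2} + X \left(X + \frac{-2 + X}{2 X}\right)$)
$u U{\left(-12 \right)} - 247 = \frac{-17 + \frac{1}{2} \left(-12\right) + 2 \left(-12\right)^{2}}{165} - 247 = \frac{-17 - 6 + 2 \cdot 144}{165} - 247 = \frac{-17 - 6 + 288}{165} - 247 = \frac{1}{165} \cdot 265 - 247 = \frac{53}{33} - 247 = - \frac{8098}{33}$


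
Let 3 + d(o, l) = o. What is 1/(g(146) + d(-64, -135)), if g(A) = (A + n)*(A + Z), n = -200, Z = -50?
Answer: -1/5251 ≈ -0.00019044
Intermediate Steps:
d(o, l) = -3 + o
g(A) = (-200 + A)*(-50 + A) (g(A) = (A - 200)*(A - 50) = (-200 + A)*(-50 + A))
1/(g(146) + d(-64, -135)) = 1/((10000 + 146**2 - 250*146) + (-3 - 64)) = 1/((10000 + 21316 - 36500) - 67) = 1/(-5184 - 67) = 1/(-5251) = -1/5251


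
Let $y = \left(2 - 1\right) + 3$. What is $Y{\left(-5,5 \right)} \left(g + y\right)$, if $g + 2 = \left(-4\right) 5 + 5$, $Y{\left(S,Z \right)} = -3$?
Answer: $39$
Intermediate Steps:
$y = 4$ ($y = 1 + 3 = 4$)
$g = -17$ ($g = -2 + \left(\left(-4\right) 5 + 5\right) = -2 + \left(-20 + 5\right) = -2 - 15 = -17$)
$Y{\left(-5,5 \right)} \left(g + y\right) = - 3 \left(-17 + 4\right) = \left(-3\right) \left(-13\right) = 39$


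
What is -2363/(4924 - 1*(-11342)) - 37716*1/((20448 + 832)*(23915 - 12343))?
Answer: -10401916831/71527457760 ≈ -0.14543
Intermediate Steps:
-2363/(4924 - 1*(-11342)) - 37716*1/((20448 + 832)*(23915 - 12343)) = -2363/(4924 + 11342) - 37716/(21280*11572) = -2363/16266 - 37716/246252160 = -2363*1/16266 - 37716*1/246252160 = -2363/16266 - 1347/8794720 = -10401916831/71527457760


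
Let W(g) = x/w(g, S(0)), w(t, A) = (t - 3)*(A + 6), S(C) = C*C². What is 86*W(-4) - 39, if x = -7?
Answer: -74/3 ≈ -24.667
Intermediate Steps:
S(C) = C³
w(t, A) = (-3 + t)*(6 + A)
W(g) = -7/(-18 + 6*g) (W(g) = -7/(-18 - 3*0³ + 6*g + 0³*g) = -7/(-18 - 3*0 + 6*g + 0*g) = -7/(-18 + 0 + 6*g + 0) = -7/(-18 + 6*g))
86*W(-4) - 39 = 86*(-7/(-18 + 6*(-4))) - 39 = 86*(-7/(-18 - 24)) - 39 = 86*(-7/(-42)) - 39 = 86*(-7*(-1/42)) - 39 = 86*(⅙) - 39 = 43/3 - 39 = -74/3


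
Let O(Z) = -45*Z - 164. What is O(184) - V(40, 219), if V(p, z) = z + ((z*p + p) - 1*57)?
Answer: -17406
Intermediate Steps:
O(Z) = -164 - 45*Z
V(p, z) = -57 + p + z + p*z (V(p, z) = z + ((p*z + p) - 57) = z + ((p + p*z) - 57) = z + (-57 + p + p*z) = -57 + p + z + p*z)
O(184) - V(40, 219) = (-164 - 45*184) - (-57 + 40 + 219 + 40*219) = (-164 - 8280) - (-57 + 40 + 219 + 8760) = -8444 - 1*8962 = -8444 - 8962 = -17406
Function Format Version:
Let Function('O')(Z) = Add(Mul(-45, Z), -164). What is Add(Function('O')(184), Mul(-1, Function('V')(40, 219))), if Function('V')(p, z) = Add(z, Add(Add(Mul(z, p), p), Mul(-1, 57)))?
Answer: -17406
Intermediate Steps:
Function('O')(Z) = Add(-164, Mul(-45, Z))
Function('V')(p, z) = Add(-57, p, z, Mul(p, z)) (Function('V')(p, z) = Add(z, Add(Add(Mul(p, z), p), -57)) = Add(z, Add(Add(p, Mul(p, z)), -57)) = Add(z, Add(-57, p, Mul(p, z))) = Add(-57, p, z, Mul(p, z)))
Add(Function('O')(184), Mul(-1, Function('V')(40, 219))) = Add(Add(-164, Mul(-45, 184)), Mul(-1, Add(-57, 40, 219, Mul(40, 219)))) = Add(Add(-164, -8280), Mul(-1, Add(-57, 40, 219, 8760))) = Add(-8444, Mul(-1, 8962)) = Add(-8444, -8962) = -17406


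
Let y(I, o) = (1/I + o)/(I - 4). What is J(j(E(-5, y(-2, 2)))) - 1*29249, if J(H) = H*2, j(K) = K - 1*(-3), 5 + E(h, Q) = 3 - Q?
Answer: -58493/2 ≈ -29247.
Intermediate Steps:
y(I, o) = (o + 1/I)/(-4 + I) (y(I, o) = (1/I + o)/(-4 + I) = (o + 1/I)/(-4 + I))
E(h, Q) = -2 - Q (E(h, Q) = -5 + (3 - Q) = -2 - Q)
j(K) = 3 + K (j(K) = K + 3 = 3 + K)
J(H) = 2*H
J(j(E(-5, y(-2, 2)))) - 1*29249 = 2*(3 + (-2 - (1 - 2*2)/((-2)*(-4 - 2)))) - 1*29249 = 2*(3 + (-2 - (-1)*(1 - 4)/(2*(-6)))) - 29249 = 2*(3 + (-2 - (-1)*(-1)*(-3)/(2*6))) - 29249 = 2*(3 + (-2 - 1*(-¼))) - 29249 = 2*(3 + (-2 + ¼)) - 29249 = 2*(3 - 7/4) - 29249 = 2*(5/4) - 29249 = 5/2 - 29249 = -58493/2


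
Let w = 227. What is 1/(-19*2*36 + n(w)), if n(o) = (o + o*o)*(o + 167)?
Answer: 1/20390496 ≈ 4.9042e-8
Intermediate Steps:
n(o) = (167 + o)*(o + o²) (n(o) = (o + o²)*(167 + o) = (167 + o)*(o + o²))
1/(-19*2*36 + n(w)) = 1/(-19*2*36 + 227*(167 + 227² + 168*227)) = 1/(-38*36 + 227*(167 + 51529 + 38136)) = 1/(-1368 + 227*89832) = 1/(-1368 + 20391864) = 1/20390496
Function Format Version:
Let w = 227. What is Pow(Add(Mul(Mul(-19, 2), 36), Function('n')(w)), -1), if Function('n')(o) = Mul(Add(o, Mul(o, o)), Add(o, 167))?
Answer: Rational(1, 20390496) ≈ 4.9042e-8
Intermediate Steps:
Function('n')(o) = Mul(Add(167, o), Add(o, Pow(o, 2))) (Function('n')(o) = Mul(Add(o, Pow(o, 2)), Add(167, o)) = Mul(Add(167, o), Add(o, Pow(o, 2))))
Pow(Add(Mul(Mul(-19, 2), 36), Function('n')(w)), -1) = Pow(Add(Mul(Mul(-19, 2), 36), Mul(227, Add(167, Pow(227, 2), Mul(168, 227)))), -1) = Pow(Add(Mul(-38, 36), Mul(227, Add(167, 51529, 38136))), -1) = Pow(Add(-1368, Mul(227, 89832)), -1) = Pow(Add(-1368, 20391864), -1) = Pow(20390496, -1) = Rational(1, 20390496)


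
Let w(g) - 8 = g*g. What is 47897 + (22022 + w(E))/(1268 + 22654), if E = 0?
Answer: 572907032/11961 ≈ 47898.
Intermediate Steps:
w(g) = 8 + g**2 (w(g) = 8 + g*g = 8 + g**2)
47897 + (22022 + w(E))/(1268 + 22654) = 47897 + (22022 + (8 + 0**2))/(1268 + 22654) = 47897 + (22022 + (8 + 0))/23922 = 47897 + (22022 + 8)*(1/23922) = 47897 + 22030*(1/23922) = 47897 + 11015/11961 = 572907032/11961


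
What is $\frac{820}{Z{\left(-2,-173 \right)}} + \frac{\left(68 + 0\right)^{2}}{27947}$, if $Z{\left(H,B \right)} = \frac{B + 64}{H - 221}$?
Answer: $\frac{5110892436}{3046223} \approx 1677.8$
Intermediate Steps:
$Z{\left(H,B \right)} = \frac{64 + B}{-221 + H}$
$\frac{820}{Z{\left(-2,-173 \right)}} + \frac{\left(68 + 0\right)^{2}}{27947} = \frac{820}{\frac{1}{-221 - 2} \left(64 - 173\right)} + \frac{\left(68 + 0\right)^{2}}{27947} = \frac{820}{\frac{1}{-223} \left(-109\right)} + 68^{2} \cdot \frac{1}{27947} = \frac{820}{\left(- \frac{1}{223}\right) \left(-109\right)} + 4624 \cdot \frac{1}{27947} = \frac{820}{\frac{109}{223}} + \frac{4624}{27947} = 820 \cdot \frac{223}{109} + \frac{4624}{27947} = \frac{182860}{109} + \frac{4624}{27947} = \frac{5110892436}{3046223}$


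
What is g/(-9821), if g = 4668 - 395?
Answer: -4273/9821 ≈ -0.43509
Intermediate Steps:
g = 4273
g/(-9821) = 4273/(-9821) = 4273*(-1/9821) = -4273/9821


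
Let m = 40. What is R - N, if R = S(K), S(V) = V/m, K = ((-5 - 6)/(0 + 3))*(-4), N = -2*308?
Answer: 18491/30 ≈ 616.37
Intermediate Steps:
N = -616
K = 44/3 (K = -11/3*(-4) = 44/3 ≈ 14.667)
S(V) = V/40
R = 11/30 (R = (1/40)*(44/3) = 11/30 ≈ 0.36667)
R - N = 11/30 - 1*(-616) = 11/30 + 616 = 18491/30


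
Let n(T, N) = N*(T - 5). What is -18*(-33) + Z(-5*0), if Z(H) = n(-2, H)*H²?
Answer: 594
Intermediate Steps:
n(T, N) = N*(-5 + T)
Z(H) = -7*H³ (Z(H) = (H*(-5 - 2))*H² = (H*(-7))*H² = (-7*H)*H² = -7*H³)
-18*(-33) + Z(-5*0) = -18*(-33) - 7*(-5*0)³ = 594 - 7*0³ = 594 - 7*0 = 594 + 0 = 594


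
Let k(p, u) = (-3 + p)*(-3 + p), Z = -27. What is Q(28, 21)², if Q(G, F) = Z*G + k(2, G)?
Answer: 570025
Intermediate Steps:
k(p, u) = (-3 + p)²
Q(G, F) = 1 - 27*G (Q(G, F) = -27*G + (-3 + 2)² = -27*G + (-1)² = -27*G + 1 = 1 - 27*G)
Q(28, 21)² = (1 - 27*28)² = (1 - 756)² = (-755)² = 570025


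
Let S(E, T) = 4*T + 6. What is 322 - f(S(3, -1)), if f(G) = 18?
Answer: 304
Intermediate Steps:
S(E, T) = 6 + 4*T
322 - f(S(3, -1)) = 322 - 1*18 = 322 - 18 = 304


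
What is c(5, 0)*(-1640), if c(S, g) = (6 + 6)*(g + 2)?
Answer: -39360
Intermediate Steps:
c(S, g) = 24 + 12*g (c(S, g) = 12*(2 + g) = 24 + 12*g)
c(5, 0)*(-1640) = (24 + 12*0)*(-1640) = (24 + 0)*(-1640) = 24*(-1640) = -39360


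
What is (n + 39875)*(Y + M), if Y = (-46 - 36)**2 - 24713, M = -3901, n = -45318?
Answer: 119147270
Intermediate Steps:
Y = -17989 (Y = (-82)**2 - 24713 = 6724 - 24713 = -17989)
(n + 39875)*(Y + M) = (-45318 + 39875)*(-17989 - 3901) = -5443*(-21890) = 119147270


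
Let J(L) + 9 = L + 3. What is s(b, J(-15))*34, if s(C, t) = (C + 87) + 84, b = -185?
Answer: -476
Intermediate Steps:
J(L) = -6 + L (J(L) = -9 + (L + 3) = -9 + (3 + L) = -6 + L)
s(C, t) = 171 + C (s(C, t) = (87 + C) + 84 = 171 + C)
s(b, J(-15))*34 = (171 - 185)*34 = -14*34 = -476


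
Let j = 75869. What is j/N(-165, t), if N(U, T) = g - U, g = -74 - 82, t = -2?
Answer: 75869/9 ≈ 8429.9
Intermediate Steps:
g = -156
N(U, T) = -156 - U
j/N(-165, t) = 75869/(-156 - 1*(-165)) = 75869/(-156 + 165) = 75869/9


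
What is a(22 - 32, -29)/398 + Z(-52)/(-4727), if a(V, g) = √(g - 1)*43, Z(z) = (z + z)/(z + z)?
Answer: -1/4727 + 43*I*√30/398 ≈ -0.00021155 + 0.59176*I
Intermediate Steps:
Z(z) = 1 (Z(z) = (2*z)/((2*z)) = (2*z)*(1/(2*z)) = 1)
a(V, g) = 43*√(-1 + g) (a(V, g) = √(-1 + g)*43 = 43*√(-1 + g))
a(22 - 32, -29)/398 + Z(-52)/(-4727) = (43*√(-1 - 29))/398 + 1/(-4727) = (43*√(-30))*(1/398) + 1*(-1/4727) = (43*(I*√30))*(1/398) - 1/4727 = (43*I*√30)*(1/398) - 1/4727 = 43*I*√30/398 - 1/4727 = -1/4727 + 43*I*√30/398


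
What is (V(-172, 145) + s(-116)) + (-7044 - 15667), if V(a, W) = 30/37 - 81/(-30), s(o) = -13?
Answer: -8406581/370 ≈ -22721.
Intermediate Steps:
V(a, W) = 1299/370 (V(a, W) = 30*(1/37) - 81*(-1/30) = 30/37 + 27/10 = 1299/370)
(V(-172, 145) + s(-116)) + (-7044 - 15667) = (1299/370 - 13) + (-7044 - 15667) = -3511/370 - 22711 = -8406581/370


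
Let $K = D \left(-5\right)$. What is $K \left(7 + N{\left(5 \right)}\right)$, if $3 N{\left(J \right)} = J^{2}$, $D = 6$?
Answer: $-460$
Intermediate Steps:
$N{\left(J \right)} = \frac{J^{2}}{3}$
$K = -30$ ($K = 6 \left(-5\right) = -30$)
$K \left(7 + N{\left(5 \right)}\right) = - 30 \left(7 + \frac{5^{2}}{3}\right) = - 30 \left(7 + \frac{1}{3} \cdot 25\right) = - 30 \left(7 + \frac{25}{3}\right) = \left(-30\right) \frac{46}{3} = -460$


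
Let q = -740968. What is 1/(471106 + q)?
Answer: -1/269862 ≈ -3.7056e-6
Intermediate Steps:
1/(471106 + q) = 1/(471106 - 740968) = 1/(-269862) = -1/269862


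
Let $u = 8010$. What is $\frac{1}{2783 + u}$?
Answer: $\frac{1}{10793} \approx 9.2653 \cdot 10^{-5}$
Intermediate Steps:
$\frac{1}{2783 + u} = \frac{1}{2783 + 8010} = \frac{1}{10793}$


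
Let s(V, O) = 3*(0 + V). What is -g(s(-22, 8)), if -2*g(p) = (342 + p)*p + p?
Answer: -9141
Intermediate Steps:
s(V, O) = 3*V
g(p) = -p/2 - p*(342 + p)/2 (g(p) = -((342 + p)*p + p)/2 = -(p*(342 + p) + p)/2 = -(p + p*(342 + p))/2 = -p/2 - p*(342 + p)/2)
-g(s(-22, 8)) = -(-1)*3*(-22)*(343 + 3*(-22))/2 = -(-1)*(-66)*(343 - 66)/2 = -(-1)*(-66)*277/2 = -1*9141 = -9141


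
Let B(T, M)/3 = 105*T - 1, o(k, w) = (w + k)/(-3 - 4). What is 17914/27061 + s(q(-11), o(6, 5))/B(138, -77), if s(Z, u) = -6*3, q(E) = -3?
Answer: 259393580/392086829 ≈ 0.66157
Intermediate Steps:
o(k, w) = -k/7 - w/7 (o(k, w) = (k + w)/(-7) = (k + w)*(-1/7) = -k/7 - w/7)
B(T, M) = -3 + 315*T (B(T, M) = 3*(105*T - 1) = 3*(-1 + 105*T) = -3 + 315*T)
s(Z, u) = -18
17914/27061 + s(q(-11), o(6, 5))/B(138, -77) = 17914/27061 - 18/(-3 + 315*138) = 17914*(1/27061) - 18/(-3 + 43470) = 17914/27061 - 18/43467 = 17914/27061 - 18*1/43467 = 17914/27061 - 6/14489 = 259393580/392086829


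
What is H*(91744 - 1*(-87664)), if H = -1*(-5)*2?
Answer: 1794080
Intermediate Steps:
H = 10 (H = 5*2 = 10)
H*(91744 - 1*(-87664)) = 10*(91744 - 1*(-87664)) = 10*(91744 + 87664) = 10*179408 = 1794080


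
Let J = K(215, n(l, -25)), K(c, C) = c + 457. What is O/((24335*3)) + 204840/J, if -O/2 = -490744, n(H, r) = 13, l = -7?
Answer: 650579339/2044140 ≈ 318.27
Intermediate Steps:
K(c, C) = 457 + c
J = 672 (J = 457 + 215 = 672)
O = 981488 (O = -2*(-490744) = 981488)
O/((24335*3)) + 204840/J = 981488/((24335*3)) + 204840/672 = 981488/73005 + 204840*(1/672) = 981488*(1/73005) + 8535/28 = 981488/73005 + 8535/28 = 650579339/2044140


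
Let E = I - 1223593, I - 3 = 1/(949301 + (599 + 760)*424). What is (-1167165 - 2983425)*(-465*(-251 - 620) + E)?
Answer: 5183049587383281660/1525517 ≈ 3.3976e+12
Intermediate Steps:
I = 4576552/1525517 (I = 3 + 1/(949301 + (599 + 760)*424) = 3 + 1/(949301 + 1359*424) = 3 + 1/(949301 + 576216) = 3 + 1/1525517 = 4576552/1525517 ≈ 3.0000)
E = -1866607346029/1525517 (E = 4576552/1525517 - 1223593 = -1866607346029/1525517 ≈ -1.2236e+6)
(-1167165 - 2983425)*(-465*(-251 - 620) + E) = (-1167165 - 2983425)*(-465*(-251 - 620) - 1866607346029/1525517) = -4150590*(-465*(-871) - 1866607346029/1525517) = -4150590*(405015 - 1866607346029/1525517) = -4150590*(-1248750078274/1525517) = 5183049587383281660/1525517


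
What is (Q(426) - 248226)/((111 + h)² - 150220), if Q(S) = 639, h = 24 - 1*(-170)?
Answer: 82529/19065 ≈ 4.3288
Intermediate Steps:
h = 194 (h = 24 + 170 = 194)
(Q(426) - 248226)/((111 + h)² - 150220) = (639 - 248226)/((111 + 194)² - 150220) = -247587/(305² - 150220) = -247587/(93025 - 150220) = -247587/(-57195) = -247587*(-1/57195) = 82529/19065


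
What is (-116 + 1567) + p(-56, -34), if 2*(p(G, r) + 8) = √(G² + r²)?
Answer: 1443 + √1073 ≈ 1475.8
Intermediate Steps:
p(G, r) = -8 + √(G² + r²)/2
(-116 + 1567) + p(-56, -34) = (-116 + 1567) + (-8 + √((-56)² + (-34)²)/2) = 1451 + (-8 + √(3136 + 1156)/2) = 1451 + (-8 + √4292/2) = 1451 + (-8 + (2*√1073)/2) = 1451 + (-8 + √1073) = 1443 + √1073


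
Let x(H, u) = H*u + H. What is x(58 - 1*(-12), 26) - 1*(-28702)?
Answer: 30592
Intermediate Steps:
x(H, u) = H + H*u
x(58 - 1*(-12), 26) - 1*(-28702) = (58 - 1*(-12))*(1 + 26) - 1*(-28702) = (58 + 12)*27 + 28702 = 70*27 + 28702 = 1890 + 28702 = 30592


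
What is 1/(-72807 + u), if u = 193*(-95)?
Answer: -1/91142 ≈ -1.0972e-5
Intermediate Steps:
u = -18335
1/(-72807 + u) = 1/(-72807 - 18335) = 1/(-91142) = -1/91142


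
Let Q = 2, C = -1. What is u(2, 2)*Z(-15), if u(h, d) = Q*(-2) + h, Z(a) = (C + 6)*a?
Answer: 150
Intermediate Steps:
Z(a) = 5*a (Z(a) = (-1 + 6)*a = 5*a)
u(h, d) = -4 + h (u(h, d) = 2*(-2) + h = -4 + h)
u(2, 2)*Z(-15) = (-4 + 2)*(5*(-15)) = -2*(-75) = 150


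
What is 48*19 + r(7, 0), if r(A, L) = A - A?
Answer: 912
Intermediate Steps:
r(A, L) = 0
48*19 + r(7, 0) = 48*19 + 0 = 912 + 0 = 912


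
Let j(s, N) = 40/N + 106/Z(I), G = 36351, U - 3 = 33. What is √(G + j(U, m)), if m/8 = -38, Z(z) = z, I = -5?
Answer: √1311501030/190 ≈ 190.60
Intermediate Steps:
U = 36 (U = 3 + 33 = 36)
m = -304 (m = 8*(-38) = -304)
j(s, N) = -106/5 + 40/N (j(s, N) = 40/N + 106/(-5) = 40/N + 106*(-⅕) = 40/N - 106/5 = -106/5 + 40/N)
√(G + j(U, m)) = √(36351 + (-106/5 + 40/(-304))) = √(36351 + (-106/5 + 40*(-1/304))) = √(36351 + (-106/5 - 5/38)) = √(36351 - 4053/190) = √(6902637/190) = √1311501030/190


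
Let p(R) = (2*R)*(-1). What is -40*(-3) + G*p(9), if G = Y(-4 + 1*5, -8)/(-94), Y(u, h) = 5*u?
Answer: 5685/47 ≈ 120.96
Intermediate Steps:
p(R) = -2*R
G = -5/94 (G = (5*(-4 + 1*5))/(-94) = (5*(-4 + 5))*(-1/94) = (5*1)*(-1/94) = 5*(-1/94) = -5/94 ≈ -0.053191)
-40*(-3) + G*p(9) = -40*(-3) - (-5)*9/47 = 120 - 5/94*(-18) = 120 + 45/47 = 5685/47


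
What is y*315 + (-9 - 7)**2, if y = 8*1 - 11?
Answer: -689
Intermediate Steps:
y = -3 (y = 8 - 11 = -3)
y*315 + (-9 - 7)**2 = -3*315 + (-9 - 7)**2 = -945 + (-16)**2 = -945 + 256 = -689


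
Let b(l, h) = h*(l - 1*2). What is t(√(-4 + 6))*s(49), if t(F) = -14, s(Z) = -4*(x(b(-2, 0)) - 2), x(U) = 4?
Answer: 112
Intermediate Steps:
b(l, h) = h*(-2 + l) (b(l, h) = h*(l - 2) = h*(-2 + l))
s(Z) = -8 (s(Z) = -4*(4 - 2) = -4*2 = -8)
t(√(-4 + 6))*s(49) = -14*(-8) = 112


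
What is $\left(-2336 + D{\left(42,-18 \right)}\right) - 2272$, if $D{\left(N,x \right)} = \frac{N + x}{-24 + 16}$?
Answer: $-4611$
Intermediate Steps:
$D{\left(N,x \right)} = - \frac{N}{8} - \frac{x}{8}$ ($D{\left(N,x \right)} = \frac{N + x}{-8} = \left(N + x\right) \left(- \frac{1}{8}\right) = - \frac{N}{8} - \frac{x}{8}$)
$\left(-2336 + D{\left(42,-18 \right)}\right) - 2272 = \left(-2336 - 3\right) - 2272 = -2339 - 2272 = -4611$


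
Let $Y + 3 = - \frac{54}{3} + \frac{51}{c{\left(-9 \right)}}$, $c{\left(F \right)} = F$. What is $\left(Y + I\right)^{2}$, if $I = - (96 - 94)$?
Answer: $\frac{7396}{9} \approx 821.78$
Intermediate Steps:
$Y = - \frac{80}{3}$ ($Y = -3 + \left(- \frac{54}{3} + \frac{51}{-9}\right) = -3 + \left(\left(-54\right) \frac{1}{3} + 51 \left(- \frac{1}{9}\right)\right) = -3 - \frac{71}{3} = - \frac{80}{3} \approx -26.667$)
$I = -2$ ($I = \left(-1\right) 2 = -2$)
$\left(Y + I\right)^{2} = \left(- \frac{80}{3} - 2\right)^{2} = \left(- \frac{86}{3}\right)^{2} = \frac{7396}{9}$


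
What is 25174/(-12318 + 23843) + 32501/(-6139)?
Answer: -31432977/10107425 ≈ -3.1099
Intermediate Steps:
25174/(-12318 + 23843) + 32501/(-6139) = 25174/11525 + 32501*(-1/6139) = 25174*(1/11525) - 4643/877 = 25174/11525 - 4643/877 = -31432977/10107425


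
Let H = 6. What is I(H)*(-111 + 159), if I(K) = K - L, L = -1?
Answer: 336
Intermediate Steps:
I(K) = 1 + K (I(K) = K - 1*(-1) = K + 1 = 1 + K)
I(H)*(-111 + 159) = (1 + 6)*(-111 + 159) = 7*48 = 336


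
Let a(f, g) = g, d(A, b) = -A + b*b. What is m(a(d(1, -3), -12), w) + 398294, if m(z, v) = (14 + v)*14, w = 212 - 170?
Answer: 399078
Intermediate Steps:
d(A, b) = b² - A (d(A, b) = -A + b² = b² - A)
w = 42
m(z, v) = 196 + 14*v
m(a(d(1, -3), -12), w) + 398294 = (196 + 14*42) + 398294 = (196 + 588) + 398294 = 784 + 398294 = 399078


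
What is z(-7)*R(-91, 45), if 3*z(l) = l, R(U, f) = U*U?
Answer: -57967/3 ≈ -19322.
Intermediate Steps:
R(U, f) = U**2
z(l) = l/3
z(-7)*R(-91, 45) = ((1/3)*(-7))*(-91)**2 = -7/3*8281 = -57967/3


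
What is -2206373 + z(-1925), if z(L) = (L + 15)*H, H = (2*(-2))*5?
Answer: -2168173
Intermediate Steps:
H = -20 (H = -4*5 = -20)
z(L) = -300 - 20*L (z(L) = (L + 15)*(-20) = (15 + L)*(-20) = -300 - 20*L)
-2206373 + z(-1925) = -2206373 + (-300 - 20*(-1925)) = -2206373 + (-300 + 38500) = -2206373 + 38200 = -2168173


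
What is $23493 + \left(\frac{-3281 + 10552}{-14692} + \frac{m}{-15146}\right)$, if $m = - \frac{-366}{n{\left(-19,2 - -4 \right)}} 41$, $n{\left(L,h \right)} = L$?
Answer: $\frac{49662979511071}{2113987804} \approx 23493.0$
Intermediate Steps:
$m = - \frac{15006}{19}$ ($m = - \frac{-366}{-19} \cdot 41 = - \frac{\left(-366\right) \left(-1\right)}{19} \cdot 41 = \left(-1\right) \frac{366}{19} \cdot 41 = \left(- \frac{366}{19}\right) 41 = - \frac{15006}{19} \approx -789.79$)
$23493 + \left(\frac{-3281 + 10552}{-14692} + \frac{m}{-15146}\right) = 23493 + \left(\frac{-3281 + 10552}{-14692} - \frac{15006}{19 \left(-15146\right)}\right) = 23493 + \left(7271 \left(- \frac{1}{14692}\right) - - \frac{7503}{143887}\right) = 23493 + \left(- \frac{7271}{14692} + \frac{7503}{143887}\right) = 23493 - \frac{935968301}{2113987804} = \frac{49662979511071}{2113987804}$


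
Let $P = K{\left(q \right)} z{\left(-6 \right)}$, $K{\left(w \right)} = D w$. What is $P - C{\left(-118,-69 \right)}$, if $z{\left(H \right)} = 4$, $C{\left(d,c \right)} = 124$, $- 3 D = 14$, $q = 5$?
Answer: $- \frac{652}{3} \approx -217.33$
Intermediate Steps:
$D = - \frac{14}{3}$ ($D = \left(- \frac{1}{3}\right) 14 = - \frac{14}{3} \approx -4.6667$)
$K{\left(w \right)} = - \frac{14 w}{3}$
$P = - \frac{280}{3}$ ($P = \left(- \frac{14}{3}\right) 5 \cdot 4 = \left(- \frac{70}{3}\right) 4 = - \frac{280}{3} \approx -93.333$)
$P - C{\left(-118,-69 \right)} = - \frac{280}{3} - 124 = - \frac{652}{3}$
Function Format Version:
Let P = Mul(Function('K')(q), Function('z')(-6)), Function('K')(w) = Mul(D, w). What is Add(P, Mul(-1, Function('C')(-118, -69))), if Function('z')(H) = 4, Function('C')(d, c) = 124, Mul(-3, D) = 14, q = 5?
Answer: Rational(-652, 3) ≈ -217.33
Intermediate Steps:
D = Rational(-14, 3) (D = Mul(Rational(-1, 3), 14) = Rational(-14, 3) ≈ -4.6667)
Function('K')(w) = Mul(Rational(-14, 3), w)
P = Rational(-280, 3) (P = Mul(Mul(Rational(-14, 3), 5), 4) = Mul(Rational(-70, 3), 4) = Rational(-280, 3) ≈ -93.333)
Add(P, Mul(-1, Function('C')(-118, -69))) = Add(Rational(-280, 3), Mul(-1, 124)) = Add(Rational(-280, 3), -124) = Rational(-652, 3)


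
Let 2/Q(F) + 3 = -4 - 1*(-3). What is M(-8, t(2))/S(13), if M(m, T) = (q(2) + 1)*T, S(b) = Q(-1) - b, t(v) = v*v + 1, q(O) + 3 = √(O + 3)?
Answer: 20/27 - 10*√5/27 ≈ -0.087433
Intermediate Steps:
Q(F) = -½ (Q(F) = 2/(-3 + (-4 - 1*(-3))) = 2/(-3 + (-4 + 3)) = 2/(-3 - 1) = 2/(-4) = 2*(-¼) = -½)
q(O) = -3 + √(3 + O) (q(O) = -3 + √(O + 3) = -3 + √(3 + O))
t(v) = 1 + v² (t(v) = v² + 1 = 1 + v²)
S(b) = -½ - b
M(m, T) = T*(-2 + √5) (M(m, T) = ((-3 + √(3 + 2)) + 1)*T = ((-3 + √5) + 1)*T = (-2 + √5)*T = T*(-2 + √5))
M(-8, t(2))/S(13) = ((1 + 2²)*(-2 + √5))/(-½ - 1*13) = ((1 + 4)*(-2 + √5))/(-½ - 13) = (5*(-2 + √5))/(-27/2) = (-10 + 5*√5)*(-2/27) = 20/27 - 10*√5/27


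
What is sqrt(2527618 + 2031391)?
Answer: 7*sqrt(93041) ≈ 2135.2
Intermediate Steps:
sqrt(2527618 + 2031391) = sqrt(4559009) = 7*sqrt(93041)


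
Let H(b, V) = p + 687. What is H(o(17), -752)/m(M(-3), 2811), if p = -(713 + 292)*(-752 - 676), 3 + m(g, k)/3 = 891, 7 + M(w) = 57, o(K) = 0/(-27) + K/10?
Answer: 478609/888 ≈ 538.97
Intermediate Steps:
o(K) = K/10 (o(K) = 0*(-1/27) + K*(⅒) = 0 + K/10 = K/10)
M(w) = 50 (M(w) = -7 + 57 = 50)
m(g, k) = 2664 (m(g, k) = -9 + 3*891 = -9 + 2673 = 2664)
p = 1435140 (p = -1005*(-1428) = -1*(-1435140) = 1435140)
H(b, V) = 1435827 (H(b, V) = 1435140 + 687 = 1435827)
H(o(17), -752)/m(M(-3), 2811) = 1435827/2664 = 1435827*(1/2664) = 478609/888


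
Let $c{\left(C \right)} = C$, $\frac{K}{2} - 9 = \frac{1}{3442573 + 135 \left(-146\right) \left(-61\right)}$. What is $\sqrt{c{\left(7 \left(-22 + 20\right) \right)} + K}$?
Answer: $\frac{\sqrt{86299761624522}}{4644883} \approx 2.0$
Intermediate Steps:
$K = \frac{83607896}{4644883}$ ($K = 18 + \frac{2}{3442573 + 135 \left(-146\right) \left(-61\right)} = 18 + \frac{2}{3442573 - -1202310} = 18 + \frac{2}{3442573 + 1202310} = 18 + \frac{2}{4644883} = \frac{83607896}{4644883} \approx 18.0$)
$\sqrt{c{\left(7 \left(-22 + 20\right) \right)} + K} = \sqrt{7 \left(-22 + 20\right) + \frac{83607896}{4644883}} = \sqrt{7 \left(-2\right) + \frac{83607896}{4644883}} = \sqrt{-14 + \frac{83607896}{4644883}} = \sqrt{\frac{18579534}{4644883}} = \frac{\sqrt{86299761624522}}{4644883}$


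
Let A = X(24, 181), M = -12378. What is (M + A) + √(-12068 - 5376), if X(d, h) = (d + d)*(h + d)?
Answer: -2538 + 14*I*√89 ≈ -2538.0 + 132.08*I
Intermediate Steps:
X(d, h) = 2*d*(d + h) (X(d, h) = (2*d)*(d + h) = 2*d*(d + h))
A = 9840 (A = 2*24*(24 + 181) = 2*24*205 = 9840)
(M + A) + √(-12068 - 5376) = (-12378 + 9840) + √(-12068 - 5376) = -2538 + √(-17444) = -2538 + 14*I*√89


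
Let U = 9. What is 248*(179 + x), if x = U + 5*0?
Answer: 46624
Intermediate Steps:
x = 9 (x = 9 + 5*0 = 9 + 0 = 9)
248*(179 + x) = 248*(179 + 9) = 248*188 = 46624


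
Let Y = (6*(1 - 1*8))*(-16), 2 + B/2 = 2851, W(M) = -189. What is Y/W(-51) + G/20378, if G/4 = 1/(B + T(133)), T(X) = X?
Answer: -1901185870/534708531 ≈ -3.5556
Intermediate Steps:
B = 5698 (B = -4 + 2*2851 = -4 + 5702 = 5698)
Y = 672 (Y = (6*(1 - 8))*(-16) = (6*(-7))*(-16) = -42*(-16) = 672)
G = 4/5831 (G = 4/(5698 + 133) = 4/5831 ≈ 0.00068599)
Y/W(-51) + G/20378 = 672/(-189) + (4/5831)/20378 = 672*(-1/189) + (4/5831)*(1/20378) = -32/9 + 2/59412059 = -1901185870/534708531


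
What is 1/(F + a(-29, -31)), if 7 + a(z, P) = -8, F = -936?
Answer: -1/951 ≈ -0.0010515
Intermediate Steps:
a(z, P) = -15 (a(z, P) = -7 - 8 = -15)
1/(F + a(-29, -31)) = 1/(-936 - 15) = 1/(-951) = -1/951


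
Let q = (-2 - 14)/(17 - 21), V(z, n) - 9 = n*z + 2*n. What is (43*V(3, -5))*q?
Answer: -2752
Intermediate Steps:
V(z, n) = 9 + 2*n + n*z (V(z, n) = 9 + (n*z + 2*n) = 9 + (2*n + n*z) = 9 + 2*n + n*z)
q = 4 (q = -16/(-4) = -16*(-¼) = 4)
(43*V(3, -5))*q = (43*(9 + 2*(-5) - 5*3))*4 = (43*(9 - 10 - 15))*4 = (43*(-16))*4 = -688*4 = -2752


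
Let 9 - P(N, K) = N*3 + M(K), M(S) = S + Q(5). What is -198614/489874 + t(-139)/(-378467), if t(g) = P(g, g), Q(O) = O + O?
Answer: -37720362404/92700571579 ≈ -0.40691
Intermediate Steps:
Q(O) = 2*O
M(S) = 10 + S (M(S) = S + 2*5 = S + 10 = 10 + S)
P(N, K) = -1 - K - 3*N (P(N, K) = 9 - (N*3 + (10 + K)) = 9 - (3*N + (10 + K)) = 9 - (10 + K + 3*N) = 9 + (-10 - K - 3*N) = -1 - K - 3*N)
t(g) = -1 - 4*g (t(g) = -1 - g - 3*g = -1 - 4*g)
-198614/489874 + t(-139)/(-378467) = -198614/489874 + (-1 - 4*(-139))/(-378467) = -198614*1/489874 + (-1 + 556)*(-1/378467) = -99307/244937 + 555*(-1/378467) = -99307/244937 - 555/378467 = -37720362404/92700571579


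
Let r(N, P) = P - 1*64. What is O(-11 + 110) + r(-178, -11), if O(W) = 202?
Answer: 127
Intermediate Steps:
r(N, P) = -64 + P (r(N, P) = P - 64 = -64 + P)
O(-11 + 110) + r(-178, -11) = 202 + (-64 - 11) = 202 - 75 = 127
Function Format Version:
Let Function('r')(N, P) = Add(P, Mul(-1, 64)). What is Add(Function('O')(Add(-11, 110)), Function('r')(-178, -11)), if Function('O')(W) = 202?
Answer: 127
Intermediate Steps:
Function('r')(N, P) = Add(-64, P) (Function('r')(N, P) = Add(P, -64) = Add(-64, P))
Add(Function('O')(Add(-11, 110)), Function('r')(-178, -11)) = Add(202, Add(-64, -11)) = Add(202, -75) = 127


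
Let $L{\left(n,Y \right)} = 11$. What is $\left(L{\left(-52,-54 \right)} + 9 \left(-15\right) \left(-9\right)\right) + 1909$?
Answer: $3135$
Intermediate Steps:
$\left(L{\left(-52,-54 \right)} + 9 \left(-15\right) \left(-9\right)\right) + 1909 = \left(11 + 9 \left(-15\right) \left(-9\right)\right) + 1909 = \left(11 - -1215\right) + 1909 = \left(11 + 1215\right) + 1909 = 1226 + 1909 = 3135$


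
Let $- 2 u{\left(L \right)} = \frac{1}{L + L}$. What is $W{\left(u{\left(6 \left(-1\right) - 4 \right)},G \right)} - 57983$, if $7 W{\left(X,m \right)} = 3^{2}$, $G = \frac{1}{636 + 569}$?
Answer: $- \frac{405872}{7} \approx -57982.0$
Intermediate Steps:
$u{\left(L \right)} = - \frac{1}{4 L}$ ($u{\left(L \right)} = - \frac{1}{2 \left(L + L\right)} = - \frac{1}{2 \cdot 2 L} = - \frac{\frac{1}{2} \frac{1}{L}}{2} = - \frac{1}{4 L}$)
$G = \frac{1}{1205} \approx 0.00082988$
$W{\left(X,m \right)} = \frac{9}{7}$ ($W{\left(X,m \right)} = \frac{3^{2}}{7} = \frac{1}{7} \cdot 9 = \frac{9}{7}$)
$W{\left(u{\left(6 \left(-1\right) - 4 \right)},G \right)} - 57983 = \frac{9}{7} - 57983 = - \frac{405872}{7}$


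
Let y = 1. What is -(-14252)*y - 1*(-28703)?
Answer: 42955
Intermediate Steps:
-(-14252)*y - 1*(-28703) = -(-14252) - 1*(-28703) = -509*(-28) + 28703 = 14252 + 28703 = 42955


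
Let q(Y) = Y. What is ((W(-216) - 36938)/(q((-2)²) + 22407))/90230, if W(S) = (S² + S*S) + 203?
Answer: 56577/2022144530 ≈ 2.7979e-5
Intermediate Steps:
W(S) = 203 + 2*S² (W(S) = (S² + S²) + 203 = 2*S² + 203 = 203 + 2*S²)
((W(-216) - 36938)/(q((-2)²) + 22407))/90230 = (((203 + 2*(-216)²) - 36938)/((-2)² + 22407))/90230 = (((203 + 2*46656) - 36938)/(4 + 22407))*(1/90230) = (((203 + 93312) - 36938)/22411)*(1/90230) = ((93515 - 36938)*(1/22411))*(1/90230) = (56577*(1/22411))*(1/90230) = (56577/22411)*(1/90230) = 56577/2022144530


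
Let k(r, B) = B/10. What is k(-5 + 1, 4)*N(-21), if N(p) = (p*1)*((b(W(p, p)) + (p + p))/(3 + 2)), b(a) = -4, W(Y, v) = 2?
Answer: 1932/25 ≈ 77.280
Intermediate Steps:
N(p) = p*(-⅘ + 2*p/5) (N(p) = (p*1)*((-4 + (p + p))/(3 + 2)) = p*((-4 + 2*p)/5) = p*((-4 + 2*p)*(⅕)) = p*(-⅘ + 2*p/5))
k(r, B) = B/10 (k(r, B) = B*(⅒) = B/10)
k(-5 + 1, 4)*N(-21) = ((⅒)*4)*((⅖)*(-21)*(-2 - 21)) = 2*((⅖)*(-21)*(-23))/5 = (⅖)*(966/5) = 1932/25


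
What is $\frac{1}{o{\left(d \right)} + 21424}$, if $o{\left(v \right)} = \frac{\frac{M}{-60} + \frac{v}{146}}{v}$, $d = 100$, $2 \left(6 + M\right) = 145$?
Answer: $\frac{876000}{18767420291} \approx 4.6677 \cdot 10^{-5}$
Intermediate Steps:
$M = \frac{133}{2}$ ($M = -6 + \frac{1}{2} \cdot 145 = -6 + \frac{145}{2} = \frac{133}{2} \approx 66.5$)
$o{\left(v \right)} = \frac{- \frac{133}{120} + \frac{v}{146}}{v}$ ($o{\left(v \right)} = \frac{\frac{133}{2 \left(-60\right)} + \frac{v}{146}}{v} = \frac{\frac{133}{2} \left(- \frac{1}{60}\right) + v \frac{1}{146}}{v} = \frac{- \frac{133}{120} + \frac{v}{146}}{v}$)
$\frac{1}{o{\left(d \right)} + 21424} = \frac{1}{\frac{-9709 + 60 \cdot 100}{8760 \cdot 100} + 21424} = \frac{1}{\frac{1}{8760} \cdot \frac{1}{100} \left(-9709 + 6000\right) + 21424} = \frac{1}{\frac{1}{8760} \cdot \frac{1}{100} \left(-3709\right) + 21424} = \frac{1}{- \frac{3709}{876000} + 21424} = \frac{1}{\frac{18767420291}{876000}} = \frac{876000}{18767420291}$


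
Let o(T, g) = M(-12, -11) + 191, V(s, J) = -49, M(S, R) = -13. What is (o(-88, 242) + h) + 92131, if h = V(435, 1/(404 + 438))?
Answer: 92260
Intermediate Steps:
h = -49
o(T, g) = 178 (o(T, g) = -13 + 191 = 178)
(o(-88, 242) + h) + 92131 = (178 - 49) + 92131 = 129 + 92131 = 92260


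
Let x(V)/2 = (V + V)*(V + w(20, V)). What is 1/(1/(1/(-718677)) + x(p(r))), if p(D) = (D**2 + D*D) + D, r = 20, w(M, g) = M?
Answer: 1/2036523 ≈ 4.9103e-7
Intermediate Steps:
p(D) = D + 2*D**2 (p(D) = (D**2 + D**2) + D = 2*D**2 + D = D + 2*D**2)
x(V) = 4*V*(20 + V) (x(V) = 2*((V + V)*(V + 20)) = 2*((2*V)*(20 + V)) = 2*(2*V*(20 + V)) = 4*V*(20 + V))
1/(1/(1/(-718677)) + x(p(r))) = 1/(1/(1/(-718677)) + 4*(20*(1 + 2*20))*(20 + 20*(1 + 2*20))) = 1/(1/(-1/718677) + 4*(20*(1 + 40))*(20 + 20*(1 + 40))) = 1/(-718677 + 4*(20*41)*(20 + 20*41)) = 1/(-718677 + 4*820*(20 + 820)) = 1/(-718677 + 4*820*840) = 1/(-718677 + 2755200) = 1/2036523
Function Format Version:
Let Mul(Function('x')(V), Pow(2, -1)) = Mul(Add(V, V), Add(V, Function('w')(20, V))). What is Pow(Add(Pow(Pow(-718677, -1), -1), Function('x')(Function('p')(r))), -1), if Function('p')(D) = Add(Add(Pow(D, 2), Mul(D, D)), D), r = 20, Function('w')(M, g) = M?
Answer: Rational(1, 2036523) ≈ 4.9103e-7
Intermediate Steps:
Function('p')(D) = Add(D, Mul(2, Pow(D, 2))) (Function('p')(D) = Add(Add(Pow(D, 2), Pow(D, 2)), D) = Add(Mul(2, Pow(D, 2)), D) = Add(D, Mul(2, Pow(D, 2))))
Function('x')(V) = Mul(4, V, Add(20, V)) (Function('x')(V) = Mul(2, Mul(Add(V, V), Add(V, 20))) = Mul(2, Mul(Mul(2, V), Add(20, V))) = Mul(2, Mul(2, V, Add(20, V))) = Mul(4, V, Add(20, V)))
Pow(Add(Pow(Pow(-718677, -1), -1), Function('x')(Function('p')(r))), -1) = Pow(Add(Pow(Pow(-718677, -1), -1), Mul(4, Mul(20, Add(1, Mul(2, 20))), Add(20, Mul(20, Add(1, Mul(2, 20)))))), -1) = Pow(Add(Pow(Rational(-1, 718677), -1), Mul(4, Mul(20, Add(1, 40)), Add(20, Mul(20, Add(1, 40))))), -1) = Pow(Add(-718677, Mul(4, Mul(20, 41), Add(20, Mul(20, 41)))), -1) = Pow(Add(-718677, Mul(4, 820, Add(20, 820))), -1) = Pow(Add(-718677, Mul(4, 820, 840)), -1) = Pow(Add(-718677, 2755200), -1) = Pow(2036523, -1) = Rational(1, 2036523)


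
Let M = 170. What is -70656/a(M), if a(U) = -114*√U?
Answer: 5888*√170/1615 ≈ 47.536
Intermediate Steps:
-70656/a(M) = -70656*(-√170/19380) = -(-5888)*√170/1615 = 5888*√170/1615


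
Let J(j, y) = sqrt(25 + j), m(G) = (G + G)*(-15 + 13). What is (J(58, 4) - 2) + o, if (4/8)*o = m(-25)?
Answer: 198 + sqrt(83) ≈ 207.11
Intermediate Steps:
m(G) = -4*G (m(G) = (2*G)*(-2) = -4*G)
o = 200 (o = 2*(-4*(-25)) = 2*100 = 200)
(J(58, 4) - 2) + o = (sqrt(25 + 58) - 2) + 200 = (sqrt(83) - 2) + 200 = (-2 + sqrt(83)) + 200 = 198 + sqrt(83)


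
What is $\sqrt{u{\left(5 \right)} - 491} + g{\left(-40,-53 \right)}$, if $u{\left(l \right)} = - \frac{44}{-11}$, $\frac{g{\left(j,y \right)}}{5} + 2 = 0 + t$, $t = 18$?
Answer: $80 + i \sqrt{487} \approx 80.0 + 22.068 i$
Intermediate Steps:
$g{\left(j,y \right)} = 80$ ($g{\left(j,y \right)} = -10 + 5 \left(0 + 18\right) = -10 + 5 \cdot 18 = -10 + 90 = 80$)
$u{\left(l \right)} = 4$ ($u{\left(l \right)} = \left(-44\right) \left(- \frac{1}{11}\right) = 4$)
$\sqrt{u{\left(5 \right)} - 491} + g{\left(-40,-53 \right)} = \sqrt{4 - 491} + 80 = \sqrt{-487} + 80 = i \sqrt{487} + 80 = 80 + i \sqrt{487}$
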